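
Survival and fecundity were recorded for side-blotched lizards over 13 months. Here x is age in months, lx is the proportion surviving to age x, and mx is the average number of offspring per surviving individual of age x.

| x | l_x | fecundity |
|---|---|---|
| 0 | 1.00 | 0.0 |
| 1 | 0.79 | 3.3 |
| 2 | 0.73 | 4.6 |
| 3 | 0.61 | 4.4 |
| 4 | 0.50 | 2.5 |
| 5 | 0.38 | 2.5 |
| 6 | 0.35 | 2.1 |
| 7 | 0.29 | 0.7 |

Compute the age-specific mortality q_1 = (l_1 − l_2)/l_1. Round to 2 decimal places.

0.08

q_1 = (l_1 − l_2) / l_1 = (0.79 − 0.73) / 0.79
     = 0.06 / 0.79 = 0.075949… → 0.08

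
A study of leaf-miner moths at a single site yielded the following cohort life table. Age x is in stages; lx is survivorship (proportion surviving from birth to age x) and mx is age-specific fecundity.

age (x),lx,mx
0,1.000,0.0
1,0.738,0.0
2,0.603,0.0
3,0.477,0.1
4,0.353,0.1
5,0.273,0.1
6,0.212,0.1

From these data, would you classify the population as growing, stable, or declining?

R0 = Σ lx·mx = 0 + 0 + 0 + 0.0477 + 0.0353 + 0.0273 + 0.0212 = 0.1315
R0 < 1, so the population is declining.

declining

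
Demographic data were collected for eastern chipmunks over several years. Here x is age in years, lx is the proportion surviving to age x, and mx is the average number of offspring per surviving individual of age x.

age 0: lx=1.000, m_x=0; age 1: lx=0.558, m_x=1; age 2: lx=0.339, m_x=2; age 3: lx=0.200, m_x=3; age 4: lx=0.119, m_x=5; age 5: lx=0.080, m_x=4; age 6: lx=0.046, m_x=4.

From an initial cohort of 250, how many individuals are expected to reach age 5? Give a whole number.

20

Expected survivors = N0 · l_5 = 250 × 0.080 = 20 → 20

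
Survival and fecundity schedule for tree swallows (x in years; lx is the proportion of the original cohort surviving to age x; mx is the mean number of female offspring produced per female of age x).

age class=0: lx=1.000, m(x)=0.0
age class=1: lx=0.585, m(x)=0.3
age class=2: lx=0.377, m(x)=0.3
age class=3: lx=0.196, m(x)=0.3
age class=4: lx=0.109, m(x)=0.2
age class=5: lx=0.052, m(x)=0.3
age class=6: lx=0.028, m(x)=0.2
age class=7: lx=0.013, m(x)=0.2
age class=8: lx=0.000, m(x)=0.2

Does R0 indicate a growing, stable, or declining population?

R0 = Σ lx·mx = 0 + 0.1755 + 0.1131 + 0.0588 + 0.0218 + 0.0156 + 0.0056 + 0.0026 + 0 = 0.393
R0 < 1, so the population is declining.

declining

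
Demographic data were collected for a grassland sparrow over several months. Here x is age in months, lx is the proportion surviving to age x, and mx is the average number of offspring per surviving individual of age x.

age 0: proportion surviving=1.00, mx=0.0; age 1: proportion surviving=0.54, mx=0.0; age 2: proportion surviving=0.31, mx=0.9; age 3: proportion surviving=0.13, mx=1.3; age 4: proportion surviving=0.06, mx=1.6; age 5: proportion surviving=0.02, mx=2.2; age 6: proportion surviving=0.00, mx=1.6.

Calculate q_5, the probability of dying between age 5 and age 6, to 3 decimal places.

1.000

q_5 = (l_5 − l_6) / l_5 = (0.02 − 0) / 0.02
     = 0.02 / 0.02 = 1 → 1.000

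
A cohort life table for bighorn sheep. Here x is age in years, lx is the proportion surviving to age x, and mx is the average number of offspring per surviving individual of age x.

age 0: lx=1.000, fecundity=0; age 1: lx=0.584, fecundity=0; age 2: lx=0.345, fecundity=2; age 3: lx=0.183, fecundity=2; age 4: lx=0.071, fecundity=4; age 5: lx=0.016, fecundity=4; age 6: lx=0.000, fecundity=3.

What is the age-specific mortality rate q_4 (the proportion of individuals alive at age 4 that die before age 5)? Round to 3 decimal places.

0.775

q_4 = (l_4 − l_5) / l_4 = (0.071 − 0.016) / 0.071
     = 0.055 / 0.071 = 0.774648… → 0.775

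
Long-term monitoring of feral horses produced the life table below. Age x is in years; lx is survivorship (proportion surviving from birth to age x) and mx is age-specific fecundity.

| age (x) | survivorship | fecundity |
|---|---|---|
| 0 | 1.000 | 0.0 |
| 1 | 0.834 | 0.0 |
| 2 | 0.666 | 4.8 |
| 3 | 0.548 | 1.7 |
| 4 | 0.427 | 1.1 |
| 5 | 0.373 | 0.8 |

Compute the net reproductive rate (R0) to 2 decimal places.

lx·mx by age: 0, 0, 3.1968, 0.9316, 0.4697, 0.2984
R0 = Σ lx·mx = 4.8965 → 4.90

4.90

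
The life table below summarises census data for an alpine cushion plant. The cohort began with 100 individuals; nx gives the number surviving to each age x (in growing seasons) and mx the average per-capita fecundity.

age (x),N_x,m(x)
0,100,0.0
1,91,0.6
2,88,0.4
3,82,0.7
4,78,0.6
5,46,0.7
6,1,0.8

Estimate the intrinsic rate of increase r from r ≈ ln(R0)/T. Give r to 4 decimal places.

lx = nx/n0 = nx/100: 1, 0.91, 0.88, 0.82, 0.78, 0.46, 0.01
R0 = Σ lx·mx = 0 + 0.546 + 0.352 + 0.574 + 0.468 + 0.322 + 0.008 = 2.27
Σ x·lx·mx = 6.502; T = 6.502/2.27 = 2.86432…
r ≈ ln(R0)/T = ln(2.27)/2.86432… = 0.286204… → 0.2862

0.2862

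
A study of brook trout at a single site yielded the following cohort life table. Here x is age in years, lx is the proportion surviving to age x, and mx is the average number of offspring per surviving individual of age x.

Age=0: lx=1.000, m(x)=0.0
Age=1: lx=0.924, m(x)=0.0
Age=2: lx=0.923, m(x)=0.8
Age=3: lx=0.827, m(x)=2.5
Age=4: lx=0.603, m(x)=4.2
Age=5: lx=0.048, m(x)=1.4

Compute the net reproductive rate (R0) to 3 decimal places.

5.406

lx·mx by age: 0, 0, 0.7384, 2.0675, 2.5326, 0.0672
R0 = Σ lx·mx = 5.4057 → 5.406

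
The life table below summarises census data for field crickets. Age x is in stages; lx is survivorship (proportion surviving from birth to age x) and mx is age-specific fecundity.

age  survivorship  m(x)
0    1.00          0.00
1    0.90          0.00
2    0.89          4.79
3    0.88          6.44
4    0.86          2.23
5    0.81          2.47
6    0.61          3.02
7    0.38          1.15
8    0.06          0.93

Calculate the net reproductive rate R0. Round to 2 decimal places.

16.18

lx·mx by age: 0, 0, 4.2631, 5.6672, 1.9178, 2.0007, 1.8422, 0.437, 0.0558
R0 = Σ lx·mx = 16.1838 → 16.18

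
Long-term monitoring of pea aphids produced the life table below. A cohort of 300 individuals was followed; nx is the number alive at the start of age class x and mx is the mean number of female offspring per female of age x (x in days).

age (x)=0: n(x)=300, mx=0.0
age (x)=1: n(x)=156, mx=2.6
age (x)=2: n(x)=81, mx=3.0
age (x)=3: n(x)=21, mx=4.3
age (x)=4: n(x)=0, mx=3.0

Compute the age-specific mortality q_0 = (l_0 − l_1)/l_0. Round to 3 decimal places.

lx = nx/n0 = nx/300: 1, 0.52, 0.27, 0.07, 0
q_0 = (l_0 − l_1) / l_0 = (1 − 0.52) / 1
     = 0.48 / 1 = 0.48 → 0.480

0.480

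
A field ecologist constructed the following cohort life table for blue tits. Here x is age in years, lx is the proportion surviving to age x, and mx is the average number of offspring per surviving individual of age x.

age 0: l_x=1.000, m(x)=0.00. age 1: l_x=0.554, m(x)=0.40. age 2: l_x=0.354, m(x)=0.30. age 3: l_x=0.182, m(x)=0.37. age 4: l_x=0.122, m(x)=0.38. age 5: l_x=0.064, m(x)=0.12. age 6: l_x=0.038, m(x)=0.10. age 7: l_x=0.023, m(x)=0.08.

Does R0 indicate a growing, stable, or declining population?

declining

R0 = Σ lx·mx = 0 + 0.2216 + 0.1062 + 0.06734 + 0.04636 + 0.00768 + 0.0038 + 0.00184 = 0.45482
R0 < 1, so the population is declining.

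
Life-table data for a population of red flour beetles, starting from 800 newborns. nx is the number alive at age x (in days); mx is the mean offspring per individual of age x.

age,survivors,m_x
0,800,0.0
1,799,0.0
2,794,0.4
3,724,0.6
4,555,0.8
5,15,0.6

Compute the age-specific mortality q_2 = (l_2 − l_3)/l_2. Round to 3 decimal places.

lx = nx/n0 = nx/800: 1, 0.99875, 0.9925, 0.905, 0.69375, 0.01875
q_2 = (l_2 − l_3) / l_2 = (0.9925 − 0.905) / 0.9925
     = 0.0875 / 0.9925 = 0.088161… → 0.088

0.088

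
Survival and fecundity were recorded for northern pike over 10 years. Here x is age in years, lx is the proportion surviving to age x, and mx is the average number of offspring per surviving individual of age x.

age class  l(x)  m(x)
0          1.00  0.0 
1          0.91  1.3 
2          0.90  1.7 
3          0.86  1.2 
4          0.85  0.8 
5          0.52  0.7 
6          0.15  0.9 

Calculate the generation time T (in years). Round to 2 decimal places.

lx·mx: 0, 1.183, 1.53, 1.032, 0.68, 0.364, 0.135 → R0 = 4.924
x·lx·mx: 0, 1.183, 3.06, 3.096, 2.72, 1.82, 0.81 → Σ = 12.689
T = 12.689 / 4.924 = 2.57697… → 2.58

2.58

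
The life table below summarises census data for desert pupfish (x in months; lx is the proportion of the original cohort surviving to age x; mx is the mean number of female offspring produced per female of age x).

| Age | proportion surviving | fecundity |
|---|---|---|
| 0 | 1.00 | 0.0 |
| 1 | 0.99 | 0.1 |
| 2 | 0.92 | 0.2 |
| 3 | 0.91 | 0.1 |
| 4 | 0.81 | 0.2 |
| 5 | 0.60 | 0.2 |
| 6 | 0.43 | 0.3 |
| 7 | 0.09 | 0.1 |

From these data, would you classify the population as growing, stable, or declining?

R0 = Σ lx·mx = 0 + 0.099 + 0.184 + 0.091 + 0.162 + 0.12 + 0.129 + 0.009 = 0.794
R0 < 1, so the population is declining.

declining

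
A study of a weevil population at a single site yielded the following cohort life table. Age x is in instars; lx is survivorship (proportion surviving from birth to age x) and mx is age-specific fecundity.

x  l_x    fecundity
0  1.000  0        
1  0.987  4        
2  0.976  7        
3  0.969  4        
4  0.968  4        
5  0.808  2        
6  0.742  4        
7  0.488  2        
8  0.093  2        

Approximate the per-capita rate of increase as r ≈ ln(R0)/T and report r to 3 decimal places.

0.981

R0 = Σ lx·mx = 0 + 3.948 + 6.832 + 3.876 + 3.872 + 1.616 + 2.968 + 0.976 + 0.186 = 24.274
Σ x·lx·mx = 78.936; T = 78.936/24.274 = 3.25187…
r ≈ ln(R0)/T = ln(24.274)/3.25187… = 0.98079… → 0.981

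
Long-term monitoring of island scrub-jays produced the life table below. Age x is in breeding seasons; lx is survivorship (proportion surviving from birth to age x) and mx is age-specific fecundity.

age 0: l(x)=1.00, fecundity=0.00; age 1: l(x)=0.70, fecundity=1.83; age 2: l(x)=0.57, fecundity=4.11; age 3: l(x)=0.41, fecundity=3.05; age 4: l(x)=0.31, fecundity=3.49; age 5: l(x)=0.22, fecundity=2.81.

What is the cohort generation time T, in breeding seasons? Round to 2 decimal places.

2.61

lx·mx: 0, 1.281, 2.3427, 1.2505, 1.0819, 0.6182 → R0 = 6.5743
x·lx·mx: 0, 1.281, 4.6854, 3.7515, 4.3276, 3.091 → Σ = 17.1365
T = 17.1365 / 6.5743 = 2.606589… → 2.61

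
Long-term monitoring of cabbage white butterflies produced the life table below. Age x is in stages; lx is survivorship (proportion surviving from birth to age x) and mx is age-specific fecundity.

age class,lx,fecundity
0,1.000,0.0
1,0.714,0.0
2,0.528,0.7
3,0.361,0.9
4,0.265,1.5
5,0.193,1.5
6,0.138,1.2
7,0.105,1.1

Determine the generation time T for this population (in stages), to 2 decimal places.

lx·mx: 0, 0, 0.3696, 0.3249, 0.3975, 0.2895, 0.1656, 0.1155 → R0 = 1.6626
x·lx·mx: 0, 0, 0.7392, 0.9747, 1.59, 1.4475, 0.9936, 0.8085 → Σ = 6.5535
T = 6.5535 / 1.6626 = 3.941718… → 3.94

3.94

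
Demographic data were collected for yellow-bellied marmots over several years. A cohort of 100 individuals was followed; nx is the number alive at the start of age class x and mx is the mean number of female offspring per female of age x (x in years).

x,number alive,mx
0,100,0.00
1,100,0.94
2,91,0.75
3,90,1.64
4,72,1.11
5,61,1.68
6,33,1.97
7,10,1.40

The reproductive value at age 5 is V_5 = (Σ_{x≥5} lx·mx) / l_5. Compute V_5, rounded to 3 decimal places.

2.975

lx = nx/n0 = nx/100: 1, 1, 0.91, 0.9, 0.72, 0.61, 0.33, 0.1
lx·mx for x ≥ 5: 1.0248, 0.6501, 0.14 → sum = 1.8149
V_5 = 1.8149 / l_5 = 1.8149 / 0.61 = 2.975246… → 2.975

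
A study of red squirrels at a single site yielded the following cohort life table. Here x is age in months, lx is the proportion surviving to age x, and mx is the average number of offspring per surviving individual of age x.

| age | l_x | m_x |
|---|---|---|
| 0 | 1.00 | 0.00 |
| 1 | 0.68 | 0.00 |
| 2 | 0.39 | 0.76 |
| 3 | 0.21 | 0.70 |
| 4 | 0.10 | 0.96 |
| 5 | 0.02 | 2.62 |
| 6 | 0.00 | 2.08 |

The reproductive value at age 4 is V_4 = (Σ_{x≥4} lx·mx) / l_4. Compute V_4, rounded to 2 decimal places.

1.48

lx·mx for x ≥ 4: 0.096, 0.0524, 0 → sum = 0.1484
V_4 = 0.1484 / l_4 = 0.1484 / 0.1 = 1.484 → 1.48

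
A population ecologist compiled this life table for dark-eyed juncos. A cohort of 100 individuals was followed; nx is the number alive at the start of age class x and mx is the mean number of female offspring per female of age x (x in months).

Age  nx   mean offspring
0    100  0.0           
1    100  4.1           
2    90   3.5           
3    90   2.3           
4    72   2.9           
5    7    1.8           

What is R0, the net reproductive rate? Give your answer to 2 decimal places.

11.53

lx = nx/n0 = nx/100: 1, 1, 0.9, 0.9, 0.72, 0.07
lx·mx by age: 0, 4.1, 3.15, 2.07, 2.088, 0.126
R0 = Σ lx·mx = 11.534 → 11.53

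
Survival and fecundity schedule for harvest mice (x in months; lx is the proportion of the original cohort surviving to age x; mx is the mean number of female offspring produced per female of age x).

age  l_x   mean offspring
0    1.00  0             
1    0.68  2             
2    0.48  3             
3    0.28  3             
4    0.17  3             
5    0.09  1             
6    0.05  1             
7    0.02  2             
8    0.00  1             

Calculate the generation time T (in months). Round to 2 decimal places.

2.27

lx·mx: 0, 1.36, 1.44, 0.84, 0.51, 0.09, 0.05, 0.04, 0 → R0 = 4.33
x·lx·mx: 0, 1.36, 2.88, 2.52, 2.04, 0.45, 0.3, 0.28, 0 → Σ = 9.83
T = 9.83 / 4.33 = 2.270208… → 2.27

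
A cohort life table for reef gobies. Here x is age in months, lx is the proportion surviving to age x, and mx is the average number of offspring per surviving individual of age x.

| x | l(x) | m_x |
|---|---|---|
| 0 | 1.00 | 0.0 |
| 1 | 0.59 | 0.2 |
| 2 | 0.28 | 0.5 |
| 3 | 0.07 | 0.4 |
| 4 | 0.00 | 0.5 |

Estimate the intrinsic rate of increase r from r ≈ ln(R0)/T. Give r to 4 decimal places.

-0.7427

R0 = Σ lx·mx = 0 + 0.118 + 0.14 + 0.028 + 0 = 0.286
Σ x·lx·mx = 0.482; T = 0.482/0.286 = 1.68531…
r ≈ ln(R0)/T = ln(0.286)/1.68531… = -0.742748… → -0.7427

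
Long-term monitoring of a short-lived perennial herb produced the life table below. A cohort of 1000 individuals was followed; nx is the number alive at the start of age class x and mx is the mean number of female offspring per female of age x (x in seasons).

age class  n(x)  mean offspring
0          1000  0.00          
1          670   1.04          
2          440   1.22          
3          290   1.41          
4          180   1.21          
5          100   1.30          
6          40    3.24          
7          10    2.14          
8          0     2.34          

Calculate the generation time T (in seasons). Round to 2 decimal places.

2.54

lx = nx/n0 = nx/1000: 1, 0.67, 0.44, 0.29, 0.18, 0.1, 0.04, 0.01, 0
lx·mx: 0, 0.6968, 0.5368, 0.4089, 0.2178, 0.13, 0.1296, 0.0214, 0 → R0 = 2.1413
x·lx·mx: 0, 0.6968, 1.0736, 1.2267, 0.8712, 0.65, 0.7776, 0.1498, 0 → Σ = 5.4457
T = 5.4457 / 2.1413 = 2.543175… → 2.54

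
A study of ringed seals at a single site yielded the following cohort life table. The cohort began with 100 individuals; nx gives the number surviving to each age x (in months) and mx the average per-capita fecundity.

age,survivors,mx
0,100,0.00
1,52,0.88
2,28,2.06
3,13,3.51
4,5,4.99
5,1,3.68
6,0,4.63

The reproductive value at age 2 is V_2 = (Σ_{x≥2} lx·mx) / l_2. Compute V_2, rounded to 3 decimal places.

lx = nx/n0 = nx/100: 1, 0.52, 0.28, 0.13, 0.05, 0.01, 0
lx·mx for x ≥ 2: 0.5768, 0.4563, 0.2495, 0.0368, 0 → sum = 1.3194
V_2 = 1.3194 / l_2 = 1.3194 / 0.28 = 4.712143… → 4.712

4.712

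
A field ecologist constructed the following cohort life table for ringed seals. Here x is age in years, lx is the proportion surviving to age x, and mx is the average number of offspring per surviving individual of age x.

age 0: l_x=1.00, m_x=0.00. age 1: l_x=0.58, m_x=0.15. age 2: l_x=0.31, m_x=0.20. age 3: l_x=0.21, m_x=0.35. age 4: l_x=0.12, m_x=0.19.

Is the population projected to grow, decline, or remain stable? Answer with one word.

R0 = Σ lx·mx = 0 + 0.087 + 0.062 + 0.0735 + 0.0228 = 0.2453
R0 < 1, so the population is declining.

declining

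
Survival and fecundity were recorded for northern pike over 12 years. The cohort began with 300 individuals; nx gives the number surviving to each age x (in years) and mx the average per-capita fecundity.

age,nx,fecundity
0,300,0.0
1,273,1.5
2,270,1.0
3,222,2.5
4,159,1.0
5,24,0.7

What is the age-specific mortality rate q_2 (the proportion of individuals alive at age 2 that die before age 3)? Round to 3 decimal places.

lx = nx/n0 = nx/300: 1, 0.91, 0.9, 0.74, 0.53, 0.08
q_2 = (l_2 − l_3) / l_2 = (0.9 − 0.74) / 0.9
     = 0.16 / 0.9 = 0.177778… → 0.178

0.178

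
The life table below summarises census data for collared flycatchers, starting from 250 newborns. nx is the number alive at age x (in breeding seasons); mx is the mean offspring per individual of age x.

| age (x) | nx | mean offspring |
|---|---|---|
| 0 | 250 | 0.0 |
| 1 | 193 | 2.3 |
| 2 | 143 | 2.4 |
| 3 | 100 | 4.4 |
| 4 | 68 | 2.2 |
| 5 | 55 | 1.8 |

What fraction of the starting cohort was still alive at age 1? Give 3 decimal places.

l_1 = n_1/n_0 = 193/250 = 0.772 → 0.772

0.772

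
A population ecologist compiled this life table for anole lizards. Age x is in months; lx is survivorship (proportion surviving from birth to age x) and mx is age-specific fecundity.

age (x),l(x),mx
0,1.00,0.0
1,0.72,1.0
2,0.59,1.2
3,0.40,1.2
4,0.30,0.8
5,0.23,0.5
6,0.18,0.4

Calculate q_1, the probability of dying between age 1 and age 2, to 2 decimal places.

q_1 = (l_1 − l_2) / l_1 = (0.72 − 0.59) / 0.72
     = 0.13 / 0.72 = 0.180556… → 0.18

0.18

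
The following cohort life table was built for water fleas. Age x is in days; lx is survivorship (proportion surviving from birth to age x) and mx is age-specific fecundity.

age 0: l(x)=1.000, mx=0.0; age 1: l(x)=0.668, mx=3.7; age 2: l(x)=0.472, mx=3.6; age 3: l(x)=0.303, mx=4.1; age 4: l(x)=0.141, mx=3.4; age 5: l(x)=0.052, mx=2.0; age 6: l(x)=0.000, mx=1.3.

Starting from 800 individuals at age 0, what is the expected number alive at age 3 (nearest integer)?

242

Expected survivors = N0 · l_3 = 800 × 0.303 = 242.4 → 242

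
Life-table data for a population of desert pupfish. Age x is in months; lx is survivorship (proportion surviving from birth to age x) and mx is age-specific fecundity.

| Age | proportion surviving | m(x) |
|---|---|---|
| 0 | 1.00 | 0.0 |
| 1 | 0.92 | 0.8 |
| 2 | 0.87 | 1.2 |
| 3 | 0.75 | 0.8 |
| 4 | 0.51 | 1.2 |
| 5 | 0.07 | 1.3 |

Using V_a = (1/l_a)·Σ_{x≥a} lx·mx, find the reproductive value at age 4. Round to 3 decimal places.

lx·mx for x ≥ 4: 0.612, 0.091 → sum = 0.703
V_4 = 0.703 / l_4 = 0.703 / 0.51 = 1.378431… → 1.378

1.378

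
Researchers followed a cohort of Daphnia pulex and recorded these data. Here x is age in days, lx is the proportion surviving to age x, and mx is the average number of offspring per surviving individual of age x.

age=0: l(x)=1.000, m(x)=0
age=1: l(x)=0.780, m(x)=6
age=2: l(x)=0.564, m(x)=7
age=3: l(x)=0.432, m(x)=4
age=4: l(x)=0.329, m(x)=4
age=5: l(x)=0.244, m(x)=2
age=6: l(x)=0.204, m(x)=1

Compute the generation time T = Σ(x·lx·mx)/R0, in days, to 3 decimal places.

lx·mx: 0, 4.68, 3.948, 1.728, 1.316, 0.488, 0.204 → R0 = 12.364
x·lx·mx: 0, 4.68, 7.896, 5.184, 5.264, 2.44, 1.224 → Σ = 26.688
T = 26.688 / 12.364 = 2.158525… → 2.159

2.159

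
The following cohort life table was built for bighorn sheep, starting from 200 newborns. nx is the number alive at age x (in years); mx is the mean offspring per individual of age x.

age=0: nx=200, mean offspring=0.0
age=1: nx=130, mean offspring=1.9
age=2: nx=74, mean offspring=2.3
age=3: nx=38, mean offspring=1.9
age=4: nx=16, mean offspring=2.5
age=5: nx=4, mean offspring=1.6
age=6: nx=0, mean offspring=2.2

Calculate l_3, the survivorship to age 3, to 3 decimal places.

l_3 = n_3/n_0 = 38/200 = 0.19 → 0.190

0.190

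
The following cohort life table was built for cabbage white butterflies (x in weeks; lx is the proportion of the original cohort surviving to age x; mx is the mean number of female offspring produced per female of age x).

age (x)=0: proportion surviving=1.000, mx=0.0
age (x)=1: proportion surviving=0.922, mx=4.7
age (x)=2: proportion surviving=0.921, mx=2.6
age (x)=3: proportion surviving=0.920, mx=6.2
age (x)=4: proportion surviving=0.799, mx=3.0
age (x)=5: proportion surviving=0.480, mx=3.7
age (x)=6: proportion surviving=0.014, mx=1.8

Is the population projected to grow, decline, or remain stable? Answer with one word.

growing

R0 = Σ lx·mx = 0 + 4.3334 + 2.3946 + 5.704 + 2.397 + 1.776 + 0.0252 = 16.6302
R0 > 1, so the population is growing.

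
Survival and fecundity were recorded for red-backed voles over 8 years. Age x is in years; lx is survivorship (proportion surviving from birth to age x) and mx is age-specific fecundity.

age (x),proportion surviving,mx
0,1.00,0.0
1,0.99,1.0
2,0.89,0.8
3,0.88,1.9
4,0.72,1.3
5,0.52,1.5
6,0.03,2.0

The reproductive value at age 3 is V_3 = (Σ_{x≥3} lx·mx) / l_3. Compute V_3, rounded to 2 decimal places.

lx·mx for x ≥ 3: 1.672, 0.936, 0.78, 0.06 → sum = 3.448
V_3 = 3.448 / l_3 = 3.448 / 0.88 = 3.918182… → 3.92

3.92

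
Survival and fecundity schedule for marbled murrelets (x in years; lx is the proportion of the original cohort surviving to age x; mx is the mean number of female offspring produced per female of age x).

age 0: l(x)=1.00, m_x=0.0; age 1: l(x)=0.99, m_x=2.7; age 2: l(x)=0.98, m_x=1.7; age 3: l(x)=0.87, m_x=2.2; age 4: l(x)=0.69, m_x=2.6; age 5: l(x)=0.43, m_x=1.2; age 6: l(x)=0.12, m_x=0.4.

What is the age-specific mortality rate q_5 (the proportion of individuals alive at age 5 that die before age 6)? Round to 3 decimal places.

q_5 = (l_5 − l_6) / l_5 = (0.43 − 0.12) / 0.43
     = 0.31 / 0.43 = 0.72093… → 0.721

0.721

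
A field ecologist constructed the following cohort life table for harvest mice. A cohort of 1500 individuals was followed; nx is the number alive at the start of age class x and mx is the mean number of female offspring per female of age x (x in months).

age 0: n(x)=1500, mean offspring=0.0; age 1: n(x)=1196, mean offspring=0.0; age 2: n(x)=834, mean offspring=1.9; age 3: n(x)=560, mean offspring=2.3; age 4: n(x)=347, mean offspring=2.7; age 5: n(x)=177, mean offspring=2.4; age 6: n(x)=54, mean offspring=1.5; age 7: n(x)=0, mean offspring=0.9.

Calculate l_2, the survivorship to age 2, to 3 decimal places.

0.556

l_2 = n_2/n_0 = 834/1500 = 0.556 → 0.556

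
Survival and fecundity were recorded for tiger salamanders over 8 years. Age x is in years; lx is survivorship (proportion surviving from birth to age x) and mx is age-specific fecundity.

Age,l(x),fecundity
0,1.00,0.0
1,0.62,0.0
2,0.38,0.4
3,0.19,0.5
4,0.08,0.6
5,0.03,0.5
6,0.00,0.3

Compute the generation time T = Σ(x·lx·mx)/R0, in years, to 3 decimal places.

2.761

lx·mx: 0, 0, 0.152, 0.095, 0.048, 0.015, 0 → R0 = 0.31
x·lx·mx: 0, 0, 0.304, 0.285, 0.192, 0.075, 0 → Σ = 0.856
T = 0.856 / 0.31 = 2.76129… → 2.761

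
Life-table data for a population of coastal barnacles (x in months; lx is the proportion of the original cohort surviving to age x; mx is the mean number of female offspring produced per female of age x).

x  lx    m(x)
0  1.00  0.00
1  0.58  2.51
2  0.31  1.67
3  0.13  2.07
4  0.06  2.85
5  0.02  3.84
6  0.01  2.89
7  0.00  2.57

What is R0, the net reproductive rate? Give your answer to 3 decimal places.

lx·mx by age: 0, 1.4558, 0.5177, 0.2691, 0.171, 0.0768, 0.0289, 0
R0 = Σ lx·mx = 2.5193 → 2.519

2.519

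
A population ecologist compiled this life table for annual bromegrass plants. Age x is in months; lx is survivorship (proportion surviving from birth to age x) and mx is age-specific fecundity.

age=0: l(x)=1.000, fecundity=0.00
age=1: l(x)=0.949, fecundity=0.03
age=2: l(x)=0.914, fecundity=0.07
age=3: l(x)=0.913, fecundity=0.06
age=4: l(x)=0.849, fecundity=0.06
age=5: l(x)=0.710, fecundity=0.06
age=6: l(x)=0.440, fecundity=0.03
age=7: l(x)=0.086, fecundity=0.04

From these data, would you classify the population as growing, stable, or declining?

R0 = Σ lx·mx = 0 + 0.02847 + 0.06398 + 0.05478 + 0.05094 + 0.0426 + 0.0132 + 0.00344 = 0.25741
R0 < 1, so the population is declining.

declining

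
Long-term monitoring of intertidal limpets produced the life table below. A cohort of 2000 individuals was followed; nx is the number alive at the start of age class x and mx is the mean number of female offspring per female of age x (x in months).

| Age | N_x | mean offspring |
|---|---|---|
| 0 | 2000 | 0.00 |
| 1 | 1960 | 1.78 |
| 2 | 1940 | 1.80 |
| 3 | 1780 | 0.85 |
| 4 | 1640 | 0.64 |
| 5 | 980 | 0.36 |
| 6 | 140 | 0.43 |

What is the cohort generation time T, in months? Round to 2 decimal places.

2.14

lx = nx/n0 = nx/2000: 1, 0.98, 0.97, 0.89, 0.82, 0.49, 0.07
lx·mx: 0, 1.7444, 1.746, 0.7565, 0.5248, 0.1764, 0.0301 → R0 = 4.9782
x·lx·mx: 0, 1.7444, 3.492, 2.2695, 2.0992, 0.882, 0.1806 → Σ = 10.6677
T = 10.6677 / 4.9782 = 2.142883… → 2.14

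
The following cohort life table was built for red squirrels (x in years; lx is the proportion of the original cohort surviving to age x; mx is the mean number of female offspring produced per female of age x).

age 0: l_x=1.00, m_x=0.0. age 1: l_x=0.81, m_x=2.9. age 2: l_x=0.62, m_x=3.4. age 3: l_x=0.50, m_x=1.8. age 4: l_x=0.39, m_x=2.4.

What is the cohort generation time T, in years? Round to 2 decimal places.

2.07

lx·mx: 0, 2.349, 2.108, 0.9, 0.936 → R0 = 6.293
x·lx·mx: 0, 2.349, 4.216, 2.7, 3.744 → Σ = 13.009
T = 13.009 / 6.293 = 2.067218… → 2.07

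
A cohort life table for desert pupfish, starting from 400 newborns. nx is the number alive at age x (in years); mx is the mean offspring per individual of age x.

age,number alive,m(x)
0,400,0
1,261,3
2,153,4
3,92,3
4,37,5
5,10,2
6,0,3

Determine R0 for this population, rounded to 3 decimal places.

lx = nx/n0 = nx/400: 1, 0.6525, 0.3825, 0.23, 0.0925, 0.025, 0
lx·mx by age: 0, 1.9575, 1.53, 0.69, 0.4625, 0.05, 0
R0 = Σ lx·mx = 4.69 → 4.690

4.690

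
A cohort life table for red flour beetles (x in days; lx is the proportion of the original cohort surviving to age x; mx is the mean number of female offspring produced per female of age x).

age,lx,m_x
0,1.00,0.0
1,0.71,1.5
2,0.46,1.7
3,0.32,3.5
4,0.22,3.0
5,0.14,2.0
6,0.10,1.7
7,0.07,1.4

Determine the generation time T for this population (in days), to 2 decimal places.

2.81

lx·mx: 0, 1.065, 0.782, 1.12, 0.66, 0.28, 0.17, 0.098 → R0 = 4.175
x·lx·mx: 0, 1.065, 1.564, 3.36, 2.64, 1.4, 1.02, 0.686 → Σ = 11.735
T = 11.735 / 4.175 = 2.810778… → 2.81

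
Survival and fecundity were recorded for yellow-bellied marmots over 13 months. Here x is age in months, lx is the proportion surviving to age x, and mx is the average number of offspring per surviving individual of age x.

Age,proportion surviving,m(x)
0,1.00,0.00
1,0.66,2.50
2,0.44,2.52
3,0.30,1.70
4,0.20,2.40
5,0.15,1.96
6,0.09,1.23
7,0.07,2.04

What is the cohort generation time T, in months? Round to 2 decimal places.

2.43

lx·mx: 0, 1.65, 1.1088, 0.51, 0.48, 0.294, 0.1107, 0.1428 → R0 = 4.2963
x·lx·mx: 0, 1.65, 2.2176, 1.53, 1.92, 1.47, 0.6642, 0.9996 → Σ = 10.4514
T = 10.4514 / 4.2963 = 2.432651… → 2.43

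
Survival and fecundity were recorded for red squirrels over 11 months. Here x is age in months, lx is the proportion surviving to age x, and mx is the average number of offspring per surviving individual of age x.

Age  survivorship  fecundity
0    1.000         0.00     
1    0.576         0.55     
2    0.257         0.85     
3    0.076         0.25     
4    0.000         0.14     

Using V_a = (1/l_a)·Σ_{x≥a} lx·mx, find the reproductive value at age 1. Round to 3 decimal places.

lx·mx for x ≥ 1: 0.3168, 0.21845, 0.019, 0 → sum = 0.55425
V_1 = 0.55425 / l_1 = 0.55425 / 0.576 = 0.96224… → 0.962

0.962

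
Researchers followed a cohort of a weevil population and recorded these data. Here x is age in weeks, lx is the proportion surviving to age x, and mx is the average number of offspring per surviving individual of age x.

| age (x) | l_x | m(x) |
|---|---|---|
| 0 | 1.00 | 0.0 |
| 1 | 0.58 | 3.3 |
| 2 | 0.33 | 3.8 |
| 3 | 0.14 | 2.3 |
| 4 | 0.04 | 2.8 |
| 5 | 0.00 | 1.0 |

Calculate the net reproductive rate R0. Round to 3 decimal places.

3.602

lx·mx by age: 0, 1.914, 1.254, 0.322, 0.112, 0
R0 = Σ lx·mx = 3.602 → 3.602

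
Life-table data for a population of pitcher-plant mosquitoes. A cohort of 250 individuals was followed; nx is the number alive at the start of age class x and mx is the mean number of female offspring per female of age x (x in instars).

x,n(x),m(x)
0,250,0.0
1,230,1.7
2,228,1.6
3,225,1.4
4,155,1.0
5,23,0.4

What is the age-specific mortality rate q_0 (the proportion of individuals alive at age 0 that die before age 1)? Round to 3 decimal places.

lx = nx/n0 = nx/250: 1, 0.92, 0.912, 0.9, 0.62, 0.092
q_0 = (l_0 − l_1) / l_0 = (1 − 0.92) / 1
     = 0.08 / 1 = 0.08 → 0.080

0.080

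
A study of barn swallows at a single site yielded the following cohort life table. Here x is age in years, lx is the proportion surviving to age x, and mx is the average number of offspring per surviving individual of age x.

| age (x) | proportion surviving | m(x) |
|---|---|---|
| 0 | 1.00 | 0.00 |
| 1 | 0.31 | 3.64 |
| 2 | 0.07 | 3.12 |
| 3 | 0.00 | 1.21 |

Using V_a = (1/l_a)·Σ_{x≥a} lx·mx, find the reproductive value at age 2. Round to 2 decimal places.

3.12

lx·mx for x ≥ 2: 0.2184, 0 → sum = 0.2184
V_2 = 0.2184 / l_2 = 0.2184 / 0.07 = 3.12 → 3.12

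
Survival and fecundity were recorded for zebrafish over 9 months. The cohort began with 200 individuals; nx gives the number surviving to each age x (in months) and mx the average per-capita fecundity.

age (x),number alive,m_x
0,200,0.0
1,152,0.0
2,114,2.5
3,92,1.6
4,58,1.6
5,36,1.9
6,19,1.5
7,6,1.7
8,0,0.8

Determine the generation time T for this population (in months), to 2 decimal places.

3.11

lx = nx/n0 = nx/200: 1, 0.76, 0.57, 0.46, 0.29, 0.18, 0.095, 0.03, 0
lx·mx: 0, 0, 1.425, 0.736, 0.464, 0.342, 0.1425, 0.051, 0 → R0 = 3.1605
x·lx·mx: 0, 0, 2.85, 2.208, 1.856, 1.71, 0.855, 0.357, 0 → Σ = 9.836
T = 9.836 / 3.1605 = 3.112166… → 3.11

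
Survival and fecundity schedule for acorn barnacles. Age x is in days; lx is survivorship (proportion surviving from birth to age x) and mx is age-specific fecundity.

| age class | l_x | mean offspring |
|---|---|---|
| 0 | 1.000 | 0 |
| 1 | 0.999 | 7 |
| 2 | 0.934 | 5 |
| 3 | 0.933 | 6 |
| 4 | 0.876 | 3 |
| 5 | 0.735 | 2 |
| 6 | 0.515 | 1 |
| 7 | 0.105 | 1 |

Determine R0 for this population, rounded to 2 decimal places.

lx·mx by age: 0, 6.993, 4.67, 5.598, 2.628, 1.47, 0.515, 0.105
R0 = Σ lx·mx = 21.979 → 21.98

21.98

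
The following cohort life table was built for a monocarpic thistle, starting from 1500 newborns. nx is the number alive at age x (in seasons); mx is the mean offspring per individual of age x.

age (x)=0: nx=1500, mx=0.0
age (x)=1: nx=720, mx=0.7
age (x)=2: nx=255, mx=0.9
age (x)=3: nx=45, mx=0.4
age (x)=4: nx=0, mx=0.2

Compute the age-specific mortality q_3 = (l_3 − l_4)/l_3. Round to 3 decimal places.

1.000

lx = nx/n0 = nx/1500: 1, 0.48, 0.17, 0.03, 0
q_3 = (l_3 − l_4) / l_3 = (0.03 − 0) / 0.03
     = 0.03 / 0.03 = 1 → 1.000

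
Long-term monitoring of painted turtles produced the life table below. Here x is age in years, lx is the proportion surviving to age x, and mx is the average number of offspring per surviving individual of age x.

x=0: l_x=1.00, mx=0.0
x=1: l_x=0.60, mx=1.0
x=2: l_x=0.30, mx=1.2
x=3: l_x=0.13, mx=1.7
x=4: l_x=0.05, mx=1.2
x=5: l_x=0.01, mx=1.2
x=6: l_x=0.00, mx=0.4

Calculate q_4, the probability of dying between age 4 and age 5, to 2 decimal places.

0.80

q_4 = (l_4 − l_5) / l_4 = (0.05 − 0.01) / 0.05
     = 0.04 / 0.05 = 0.8 → 0.80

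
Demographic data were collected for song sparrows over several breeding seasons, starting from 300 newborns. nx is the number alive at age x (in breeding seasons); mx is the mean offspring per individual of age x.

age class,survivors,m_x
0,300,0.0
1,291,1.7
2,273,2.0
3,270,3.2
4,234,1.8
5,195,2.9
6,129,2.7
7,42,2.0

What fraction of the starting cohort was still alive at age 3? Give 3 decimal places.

0.900

l_3 = n_3/n_0 = 270/300 = 0.9 → 0.900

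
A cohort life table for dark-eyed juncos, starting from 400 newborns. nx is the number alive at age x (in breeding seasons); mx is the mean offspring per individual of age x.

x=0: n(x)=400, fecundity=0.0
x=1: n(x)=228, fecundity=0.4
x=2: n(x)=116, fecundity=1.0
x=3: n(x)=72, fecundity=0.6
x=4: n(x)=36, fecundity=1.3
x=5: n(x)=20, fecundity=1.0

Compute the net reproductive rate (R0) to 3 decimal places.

lx = nx/n0 = nx/400: 1, 0.57, 0.29, 0.18, 0.09, 0.05
lx·mx by age: 0, 0.228, 0.29, 0.108, 0.117, 0.05
R0 = Σ lx·mx = 0.793 → 0.793

0.793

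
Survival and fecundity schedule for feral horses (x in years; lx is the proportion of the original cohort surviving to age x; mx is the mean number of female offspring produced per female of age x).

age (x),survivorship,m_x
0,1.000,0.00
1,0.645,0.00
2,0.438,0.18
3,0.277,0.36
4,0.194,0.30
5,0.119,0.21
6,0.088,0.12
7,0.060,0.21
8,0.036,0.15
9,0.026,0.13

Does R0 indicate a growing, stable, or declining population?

R0 = Σ lx·mx = 0 + 0 + 0.07884 + 0.09972 + 0.0582 + 0.02499 + 0.01056 + 0.0126 + 0.0054 + 0.00338 = 0.29369
R0 < 1, so the population is declining.

declining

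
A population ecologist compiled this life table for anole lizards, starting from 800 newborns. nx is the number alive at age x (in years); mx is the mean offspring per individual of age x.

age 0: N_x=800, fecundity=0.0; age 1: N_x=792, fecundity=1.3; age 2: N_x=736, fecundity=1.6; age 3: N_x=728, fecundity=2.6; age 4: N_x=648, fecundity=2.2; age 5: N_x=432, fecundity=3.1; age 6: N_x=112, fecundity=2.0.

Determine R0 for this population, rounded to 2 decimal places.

8.86

lx = nx/n0 = nx/800: 1, 0.99, 0.92, 0.91, 0.81, 0.54, 0.14
lx·mx by age: 0, 1.287, 1.472, 2.366, 1.782, 1.674, 0.28
R0 = Σ lx·mx = 8.861 → 8.86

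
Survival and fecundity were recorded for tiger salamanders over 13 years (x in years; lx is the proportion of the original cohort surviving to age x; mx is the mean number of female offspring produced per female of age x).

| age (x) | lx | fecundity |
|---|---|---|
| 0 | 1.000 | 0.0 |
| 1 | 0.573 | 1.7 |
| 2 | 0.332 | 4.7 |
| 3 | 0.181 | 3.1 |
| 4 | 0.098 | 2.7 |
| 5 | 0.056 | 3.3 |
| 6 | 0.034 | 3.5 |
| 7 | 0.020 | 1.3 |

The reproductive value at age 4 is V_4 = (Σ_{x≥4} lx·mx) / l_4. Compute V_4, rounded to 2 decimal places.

lx·mx for x ≥ 4: 0.2646, 0.1848, 0.119, 0.026 → sum = 0.5944
V_4 = 0.5944 / l_4 = 0.5944 / 0.098 = 6.065306… → 6.07

6.07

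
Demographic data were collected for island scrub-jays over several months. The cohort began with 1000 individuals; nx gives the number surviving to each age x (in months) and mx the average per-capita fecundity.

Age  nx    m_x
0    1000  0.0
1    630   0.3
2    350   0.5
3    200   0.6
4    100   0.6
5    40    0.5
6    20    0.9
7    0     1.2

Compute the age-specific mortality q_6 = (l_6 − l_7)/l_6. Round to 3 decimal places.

1.000

lx = nx/n0 = nx/1000: 1, 0.63, 0.35, 0.2, 0.1, 0.04, 0.02, 0
q_6 = (l_6 − l_7) / l_6 = (0.02 − 0) / 0.02
     = 0.02 / 0.02 = 1 → 1.000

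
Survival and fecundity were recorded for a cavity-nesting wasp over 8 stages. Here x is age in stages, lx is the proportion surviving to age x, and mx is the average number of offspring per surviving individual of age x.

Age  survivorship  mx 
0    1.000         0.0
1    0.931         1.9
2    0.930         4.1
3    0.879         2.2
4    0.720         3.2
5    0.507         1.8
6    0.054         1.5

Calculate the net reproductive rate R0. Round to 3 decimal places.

lx·mx by age: 0, 1.7689, 3.813, 1.9338, 2.304, 0.9126, 0.081
R0 = Σ lx·mx = 10.8133 → 10.813

10.813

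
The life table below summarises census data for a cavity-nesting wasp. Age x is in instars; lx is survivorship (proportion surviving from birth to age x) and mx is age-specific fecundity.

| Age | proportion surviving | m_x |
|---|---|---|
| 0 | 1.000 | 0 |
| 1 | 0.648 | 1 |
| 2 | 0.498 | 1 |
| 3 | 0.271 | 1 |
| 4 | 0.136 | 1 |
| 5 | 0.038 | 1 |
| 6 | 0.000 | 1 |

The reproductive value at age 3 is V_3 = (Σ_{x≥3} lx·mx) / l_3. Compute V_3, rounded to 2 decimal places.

lx·mx for x ≥ 3: 0.271, 0.136, 0.038, 0 → sum = 0.445
V_3 = 0.445 / l_3 = 0.445 / 0.271 = 1.642066… → 1.64

1.64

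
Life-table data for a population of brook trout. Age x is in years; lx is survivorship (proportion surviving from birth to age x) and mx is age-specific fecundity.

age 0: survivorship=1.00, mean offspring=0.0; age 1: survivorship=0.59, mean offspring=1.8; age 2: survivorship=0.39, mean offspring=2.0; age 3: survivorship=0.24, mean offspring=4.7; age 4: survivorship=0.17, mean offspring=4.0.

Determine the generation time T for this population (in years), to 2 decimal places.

2.39

lx·mx: 0, 1.062, 0.78, 1.128, 0.68 → R0 = 3.65
x·lx·mx: 0, 1.062, 1.56, 3.384, 2.72 → Σ = 8.726
T = 8.726 / 3.65 = 2.390685… → 2.39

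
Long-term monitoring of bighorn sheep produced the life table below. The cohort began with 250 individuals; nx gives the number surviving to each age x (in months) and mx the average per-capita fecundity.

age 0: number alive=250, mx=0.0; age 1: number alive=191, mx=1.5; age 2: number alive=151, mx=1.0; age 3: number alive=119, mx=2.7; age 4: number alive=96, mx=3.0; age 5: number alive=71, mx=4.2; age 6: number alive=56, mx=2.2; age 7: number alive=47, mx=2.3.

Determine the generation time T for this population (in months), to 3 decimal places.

3.611

lx = nx/n0 = nx/250: 1, 0.764, 0.604, 0.476, 0.384, 0.284, 0.224, 0.188
lx·mx: 0, 1.146, 0.604, 1.2852, 1.152, 1.1928, 0.4928, 0.4324 → R0 = 6.3052
x·lx·mx: 0, 1.146, 1.208, 3.8556, 4.608, 5.964, 2.9568, 3.0268 → Σ = 22.7652
T = 22.7652 / 6.3052 = 3.610544… → 3.611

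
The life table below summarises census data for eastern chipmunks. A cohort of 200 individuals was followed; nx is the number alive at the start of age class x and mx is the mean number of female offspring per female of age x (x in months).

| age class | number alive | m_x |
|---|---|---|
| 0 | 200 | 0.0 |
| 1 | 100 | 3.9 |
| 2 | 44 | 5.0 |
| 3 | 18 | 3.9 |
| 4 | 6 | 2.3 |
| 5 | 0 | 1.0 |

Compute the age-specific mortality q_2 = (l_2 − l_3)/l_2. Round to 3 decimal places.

0.591

lx = nx/n0 = nx/200: 1, 0.5, 0.22, 0.09, 0.03, 0
q_2 = (l_2 − l_3) / l_2 = (0.22 − 0.09) / 0.22
     = 0.13 / 0.22 = 0.590909… → 0.591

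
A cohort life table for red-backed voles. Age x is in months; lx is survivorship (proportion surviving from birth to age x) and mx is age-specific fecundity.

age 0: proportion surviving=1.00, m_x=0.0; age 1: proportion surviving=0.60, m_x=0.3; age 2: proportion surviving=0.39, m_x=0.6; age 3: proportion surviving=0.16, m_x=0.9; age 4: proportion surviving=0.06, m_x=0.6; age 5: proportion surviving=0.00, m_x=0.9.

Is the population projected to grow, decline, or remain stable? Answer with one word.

declining

R0 = Σ lx·mx = 0 + 0.18 + 0.234 + 0.144 + 0.036 + 0 = 0.594
R0 < 1, so the population is declining.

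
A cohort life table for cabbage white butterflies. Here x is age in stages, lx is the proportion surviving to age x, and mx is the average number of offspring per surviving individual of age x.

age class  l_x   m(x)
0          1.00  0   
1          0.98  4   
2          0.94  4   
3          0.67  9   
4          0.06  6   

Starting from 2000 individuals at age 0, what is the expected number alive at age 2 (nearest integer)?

Expected survivors = N0 · l_2 = 2000 × 0.94 = 1880 → 1880

1880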